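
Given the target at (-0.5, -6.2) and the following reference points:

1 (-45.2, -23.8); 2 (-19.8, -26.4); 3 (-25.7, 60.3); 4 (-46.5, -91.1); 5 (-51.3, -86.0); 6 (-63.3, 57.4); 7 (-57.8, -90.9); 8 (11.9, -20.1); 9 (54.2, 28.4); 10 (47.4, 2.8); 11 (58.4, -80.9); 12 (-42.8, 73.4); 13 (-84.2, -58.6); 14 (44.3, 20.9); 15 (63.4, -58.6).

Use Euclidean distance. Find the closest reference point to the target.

Distances from (-0.5, -6.2):
1: √((-44.7)² + (-17.6)²) = √(1998.090 + 309.760) = 48.0
2: √((-19.3)² + (-20.2)²) = √(372.490 + 408.040) = 27.9
3: √((-25.2)² + (66.5)²) = √(635.040 + 4422.250) = 71.1
4: √((-46.0)² + (-84.9)²) = √(2116.000 + 7208.010) = 96.6
5: √((-50.8)² + (-79.8)²) = √(2580.640 + 6368.040) = 94.6
6: √((-62.8)² + (63.6)²) = √(3943.840 + 4044.960) = 89.4
7: √((-57.3)² + (-84.7)²) = √(3283.290 + 7174.090) = 102.3
8: √((12.4)² + (-13.9)²) = √(153.760 + 193.210) = 18.6
9: √((54.7)² + (34.6)²) = √(2992.090 + 1197.160) = 64.7
10: √((47.9)² + (9.0)²) = √(2294.410 + 81.000) = 48.7
11: √((58.9)² + (-74.7)²) = √(3469.210 + 5580.090) = 95.1
12: √((-42.3)² + (79.6)²) = √(1789.290 + 6336.160) = 90.1
13: √((-83.7)² + (-52.4)²) = √(7005.690 + 2745.760) = 98.7
14: √((44.8)² + (27.1)²) = √(2007.040 + 734.410) = 52.4
15: √((63.9)² + (-52.4)²) = √(4083.210 + 2745.760) = 82.6
Minimum: 8 at 18.6.

8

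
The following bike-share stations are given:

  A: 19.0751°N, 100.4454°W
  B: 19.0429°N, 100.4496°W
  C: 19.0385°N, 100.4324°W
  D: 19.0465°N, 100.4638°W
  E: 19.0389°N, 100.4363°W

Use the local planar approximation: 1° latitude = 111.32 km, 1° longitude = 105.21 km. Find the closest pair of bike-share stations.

C and E

Pairwise distances:
A–B: 3.6116 km
A–C: 4.2978 km
A–D: 3.7261 km
A–E: 4.1420 km
B–C: 1.8747 km
B–D: 1.5468 km
B–E: 1.4684 km
C–D: 3.4215 km
C–E: 0.4127 km
D–E: 3.0144 km
Closest pair: C–E at 0.4127 km.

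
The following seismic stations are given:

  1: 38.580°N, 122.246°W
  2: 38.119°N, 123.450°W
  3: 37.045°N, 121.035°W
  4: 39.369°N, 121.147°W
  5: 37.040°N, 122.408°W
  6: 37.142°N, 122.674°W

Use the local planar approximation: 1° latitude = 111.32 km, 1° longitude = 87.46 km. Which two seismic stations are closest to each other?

5 and 6

Pairwise distances:
5–6: 25.887 km
1–2: 117.141 km
3–5: 120.084 km
2–6: 128.198 km
1–4: 130.204 km
3–6: 143.753 km
2–5: 150.774 km
1–6: 164.397 km
1–5: 172.017 km
1–3: 201.038 km
2–3: 242.706 km
2–4: 244.812 km
3–4: 258.893 km
4–6: 281.594 km
4–5: 281.747 km
Closest pair: 5–6 at 25.887 km.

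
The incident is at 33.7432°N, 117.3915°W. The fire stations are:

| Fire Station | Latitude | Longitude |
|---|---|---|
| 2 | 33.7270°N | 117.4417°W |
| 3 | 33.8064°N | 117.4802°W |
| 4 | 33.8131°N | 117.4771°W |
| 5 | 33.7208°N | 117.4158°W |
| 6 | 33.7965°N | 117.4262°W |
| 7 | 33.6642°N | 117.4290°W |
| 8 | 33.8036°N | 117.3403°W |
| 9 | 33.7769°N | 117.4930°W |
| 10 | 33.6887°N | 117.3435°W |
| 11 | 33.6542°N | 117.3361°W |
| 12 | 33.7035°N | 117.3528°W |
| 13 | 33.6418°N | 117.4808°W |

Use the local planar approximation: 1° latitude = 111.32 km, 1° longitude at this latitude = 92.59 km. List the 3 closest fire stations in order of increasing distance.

5, 2, 12

Distances from 33.7432°N, 117.3915°W:
2: √((-0.0162·111.32)² + (-0.0502·92.59)²) = √(3.252194 + 21.604071) = 4.9856 km
3: √((0.0632·111.32)² + (-0.0887·92.59)²) = √(49.497191 + 67.448983) = 10.8142 km
4: √((0.0699·111.32)² + (-0.0856·92.59)²) = √(60.548132 + 62.816784) = 11.1070 km
5: √((-0.0224·111.32)² + (-0.0243·92.59)²) = √(6.217881 + 5.062217) = 3.3586 km
6: √((0.0533·111.32)² + (-0.0347·92.59)²) = √(35.204713 + 10.322553) = 6.7474 km
7: √((-0.0790·111.32)² + (-0.0375·92.59)²) = √(77.339361 + 12.055652) = 9.4549 km
8: √((0.0604·111.32)² + (0.0512·92.59)²) = √(45.208518 + 22.473364) = 8.2269 km
9: √((0.0337·111.32)² + (-0.1015·92.59)²) = √(14.073632 + 88.320242) = 10.1190 km
10: √((-0.0545·111.32)² + (0.0480·92.59)²) = √(36.807761 + 19.751980) = 7.5206 km
11: √((-0.0890·111.32)² + (0.0554·92.59)²) = √(98.158160 + 26.311627) = 11.1566 km
12: √((-0.0397·111.32)² + (0.0387·92.59)²) = √(19.531132 + 12.839559) = 5.6895 km
13: √((-0.1014·111.32)² + (-0.0893·92.59)²) = √(127.415512 + 68.364570) = 13.9921 km
Sorted: 5 (3.3586 km) < 2 (4.9856 km) < 12 (5.6895 km) < 6 (6.7474 km) < 10 (7.5206 km) < …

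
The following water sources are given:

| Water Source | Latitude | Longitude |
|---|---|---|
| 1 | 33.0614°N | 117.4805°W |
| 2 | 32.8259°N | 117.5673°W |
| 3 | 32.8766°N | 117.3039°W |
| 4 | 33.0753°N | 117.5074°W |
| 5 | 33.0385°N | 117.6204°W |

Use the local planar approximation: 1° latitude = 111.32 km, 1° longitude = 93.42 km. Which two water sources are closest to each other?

Pairwise distances:
1–2: 27.4413 km
1–3: 26.3702 km
1–4: 2.9512 km
1–5: 13.3158 km
2–3: 25.2458 km
2–4: 28.3215 km
2–5: 24.1809 km
3–4: 29.1664 km
3–5: 34.6273 km
4–5: 11.3235 km
Closest pair: 1–4 at 2.9512 km.

1 and 4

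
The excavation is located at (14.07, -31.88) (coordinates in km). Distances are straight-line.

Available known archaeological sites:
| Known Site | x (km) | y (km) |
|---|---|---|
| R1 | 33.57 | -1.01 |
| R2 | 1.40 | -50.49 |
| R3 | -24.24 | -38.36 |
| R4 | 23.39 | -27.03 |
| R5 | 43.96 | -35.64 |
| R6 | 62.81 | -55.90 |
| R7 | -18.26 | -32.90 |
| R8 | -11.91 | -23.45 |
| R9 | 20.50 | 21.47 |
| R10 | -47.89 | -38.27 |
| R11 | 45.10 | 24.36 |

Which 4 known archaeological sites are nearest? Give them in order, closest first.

Distances from (14.07, -31.88):
R1: 36.51 km
R2: 22.51 km
R3: 38.85 km
R4: 10.51 km
R5: 30.13 km
R6: 54.34 km
R7: 32.35 km
R8: 27.31 km
R9: 53.74 km
R10: 62.29 km
R11: 64.23 km
Sorted: R4 (10.51 km) < R2 (22.51 km) < R8 (27.31 km) < R5 (30.13 km) < R7 (32.35 km) < R1 (36.51 km) < …

R4, R2, R8, R5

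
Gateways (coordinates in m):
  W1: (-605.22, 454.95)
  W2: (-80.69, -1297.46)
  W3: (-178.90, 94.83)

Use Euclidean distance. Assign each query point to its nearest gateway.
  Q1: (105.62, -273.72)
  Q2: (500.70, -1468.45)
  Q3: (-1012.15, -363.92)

Q1→W3; Q2→W2; Q3→W1

Q1 at (105.62, -273.72):
  W1: √((-710.84)² + (728.67)²) = √(505293.5056 + 530959.9689) = 1017.97 m
  W2: √((-186.31)² + (-1023.74)²) = √(34711.4161 + 1048043.5876) = 1040.56 m
  W3: √((-284.52)² + (368.55)²) = √(80951.6304 + 135829.1025) = 465.60 m
  → nearest: W3 (465.60 m)
Q2 at (500.70, -1468.45):
  W1: √((-1105.92)² + (1923.40)²) = √(1223059.0464 + 3699467.5600) = 2218.68 m
  W2: √((-581.39)² + (170.99)²) = √(338014.3321 + 29237.5801) = 606.01 m
  W3: √((-679.60)² + (1563.28)²) = √(461856.1600 + 2443844.3584) = 1704.61 m
  → nearest: W2 (606.01 m)
Q3 at (-1012.15, -363.92):
  W1: √((406.93)² + (818.87)²) = √(165592.0249 + 670548.0769) = 914.41 m
  W2: √((931.46)² + (-933.54)²) = √(867617.7316 + 871496.9316) = 1318.75 m
  W3: √((833.25)² + (458.75)²) = √(694305.5625 + 210451.5625) = 951.19 m
  → nearest: W1 (914.41 m)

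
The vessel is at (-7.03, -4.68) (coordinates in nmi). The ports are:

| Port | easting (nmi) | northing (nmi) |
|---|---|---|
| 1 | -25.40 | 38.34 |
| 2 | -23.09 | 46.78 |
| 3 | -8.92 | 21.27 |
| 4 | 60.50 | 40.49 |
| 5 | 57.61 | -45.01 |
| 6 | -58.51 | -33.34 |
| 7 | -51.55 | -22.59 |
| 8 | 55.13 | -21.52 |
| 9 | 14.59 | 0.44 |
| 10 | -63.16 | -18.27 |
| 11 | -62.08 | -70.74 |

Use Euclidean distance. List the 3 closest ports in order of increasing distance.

9, 3, 1

Distances from (-7.03, -4.68):
1: √((-18.37)² + (43.02)²) = √(337.4569 + 1850.7204) = 46.78 nmi
2: √((-16.06)² + (51.46)²) = √(257.9236 + 2648.1316) = 53.91 nmi
3: √((-1.89)² + (25.95)²) = √(3.5721 + 673.4025) = 26.02 nmi
4: √((67.53)² + (45.17)²) = √(4560.3009 + 2040.3289) = 81.24 nmi
5: √((64.64)² + (-40.33)²) = √(4178.3296 + 1626.5089) = 76.19 nmi
6: √((-51.48)² + (-28.66)²) = √(2650.1904 + 821.3956) = 58.92 nmi
7: √((-44.52)² + (-17.91)²) = √(1982.0304 + 320.7681) = 47.99 nmi
8: √((62.16)² + (-16.84)²) = √(3863.8656 + 283.5856) = 64.40 nmi
9: √((21.62)² + (5.12)²) = √(467.4244 + 26.2144) = 22.22 nmi
10: √((-56.13)² + (-13.59)²) = √(3150.5769 + 184.6881) = 57.75 nmi
11: √((-55.05)² + (-66.06)²) = √(3030.5025 + 4363.9236) = 85.99 nmi
Sorted: 9 (22.22 nmi) < 3 (26.02 nmi) < 1 (46.78 nmi) < 7 (47.99 nmi) < 2 (53.91 nmi) < …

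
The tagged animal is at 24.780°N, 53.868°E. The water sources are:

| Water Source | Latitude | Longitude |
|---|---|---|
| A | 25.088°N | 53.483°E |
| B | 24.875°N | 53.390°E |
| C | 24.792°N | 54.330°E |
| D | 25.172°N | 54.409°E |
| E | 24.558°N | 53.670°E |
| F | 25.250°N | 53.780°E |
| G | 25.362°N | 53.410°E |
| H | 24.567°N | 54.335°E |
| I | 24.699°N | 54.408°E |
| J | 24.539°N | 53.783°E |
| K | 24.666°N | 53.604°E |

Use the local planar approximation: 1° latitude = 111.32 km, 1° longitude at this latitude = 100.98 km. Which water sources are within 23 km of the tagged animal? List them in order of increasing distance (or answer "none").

none

Distances from 24.780°N, 53.868°E:
A: √((0.308·111.32)² + (-0.385·100.98)²) = √(1175.56820 + 1511.44446) = 51.836 km
B: √((0.095·111.32)² + (-0.478·100.98)²) = √(111.83909 + 2329.84230) = 49.413 km
C: √((0.012·111.32)² + (0.462·100.98)²) = √(1.78447 + 2176.48002) = 46.672 km
D: √((0.392·111.32)² + (0.541·100.98)²) = √(1904.22617 + 2984.45657) = 69.919 km
E: √((-0.222·111.32)² + (-0.198·100.98)²) = √(610.73435 + 399.76164) = 31.788 km
F: √((0.470·111.32)² + (-0.088·100.98)²) = √(2737.42426 + 78.96526) = 53.070 km
G: √((0.582·111.32)² + (-0.458·100.98)²) = √(4197.51604 + 2138.95520) = 79.602 km
H: √((-0.213·111.32)² + (0.467·100.98)²) = √(562.21911 + 2223.84490) = 52.783 km
I: √((-0.081·111.32)² + (0.540·100.98)²) = √(81.30485 + 2973.43365) = 55.270 km
J: √((-0.241·111.32)² + (-0.085·100.98)²) = √(719.74802 + 73.67304) = 28.168 km
K: √((-0.114·111.32)² + (-0.264·100.98)²) = √(161.04828 + 710.68735) = 29.525 km
Threshold 23 km: none within range.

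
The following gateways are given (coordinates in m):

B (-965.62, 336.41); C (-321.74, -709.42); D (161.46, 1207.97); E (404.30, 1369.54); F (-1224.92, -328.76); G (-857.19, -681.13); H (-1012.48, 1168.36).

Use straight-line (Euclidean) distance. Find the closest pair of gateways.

Pairwise distances:
B–C: 1228.15 m
B–D: 1424.75 m
B–E: 1715.82 m
B–F: 713.92 m
B–G: 1023.30 m
B–H: 833.27 m
C–D: 1977.34 m
C–E: 2202.09 m
C–F: 980.12 m
C–G: 536.20 m
C–H: 2000.79 m
D–E: 291.68 m
D–F: 2069.68 m
D–G: 2146.24 m
D–H: 1174.61 m
E–F: 2353.42 m
E–G: 2407.61 m
E–H: 1430.99 m
F–G: 509.30 m
F–H: 1512.12 m
G–H: 1856.00 m
Closest pair: D–E at 291.68 m.

D and E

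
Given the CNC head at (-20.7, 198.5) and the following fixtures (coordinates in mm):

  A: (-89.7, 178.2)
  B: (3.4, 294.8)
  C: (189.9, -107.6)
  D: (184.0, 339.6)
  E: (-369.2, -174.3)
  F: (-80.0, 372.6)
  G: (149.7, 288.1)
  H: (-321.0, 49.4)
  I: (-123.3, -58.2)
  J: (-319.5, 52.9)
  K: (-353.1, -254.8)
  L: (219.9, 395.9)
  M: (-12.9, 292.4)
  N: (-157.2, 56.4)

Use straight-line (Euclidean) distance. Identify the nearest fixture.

A

Distances from (-20.7, 198.5):
A: √((-69.0)² + (-20.3)²) = √(4761.000 + 412.090) = 71.9 mm
B: √((24.1)² + (96.3)²) = √(580.810 + 9273.690) = 99.3 mm
C: √((210.6)² + (-306.1)²) = √(44352.360 + 93697.210) = 371.6 mm
D: √((204.7)² + (141.1)²) = √(41902.090 + 19909.210) = 248.6 mm
E: √((-348.5)² + (-372.8)²) = √(121452.250 + 138979.840) = 510.3 mm
F: √((-59.3)² + (174.1)²) = √(3516.490 + 30310.810) = 183.9 mm
G: √((170.4)² + (89.6)²) = √(29036.160 + 8028.160) = 192.5 mm
H: √((-300.3)² + (-149.1)²) = √(90180.090 + 22230.810) = 335.3 mm
I: √((-102.6)² + (-256.7)²) = √(10526.760 + 65894.890) = 276.4 mm
J: √((-298.8)² + (-145.6)²) = √(89281.440 + 21199.360) = 332.4 mm
K: √((-332.4)² + (-453.3)²) = √(110489.760 + 205480.890) = 562.1 mm
L: √((240.6)² + (197.4)²) = √(57888.360 + 38966.760) = 311.2 mm
M: √((7.8)² + (93.9)²) = √(60.840 + 8817.210) = 94.2 mm
N: √((-136.5)² + (-142.1)²) = √(18632.250 + 20192.410) = 197.0 mm
Minimum: A at 71.9 mm.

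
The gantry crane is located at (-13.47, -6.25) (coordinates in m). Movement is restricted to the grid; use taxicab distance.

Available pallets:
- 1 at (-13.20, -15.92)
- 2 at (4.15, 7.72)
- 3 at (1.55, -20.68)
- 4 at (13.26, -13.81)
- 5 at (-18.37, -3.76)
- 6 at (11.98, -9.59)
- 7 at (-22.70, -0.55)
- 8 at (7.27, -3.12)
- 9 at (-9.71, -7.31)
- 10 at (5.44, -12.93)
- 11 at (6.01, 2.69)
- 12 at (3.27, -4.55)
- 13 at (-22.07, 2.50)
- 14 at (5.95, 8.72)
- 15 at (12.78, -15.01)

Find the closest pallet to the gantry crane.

Distances from (-13.47, -6.25):
1: |0.27| + |-9.67| = 0.27 + 9.67 = 9.94 m
2: |17.62| + |13.97| = 17.62 + 13.97 = 31.59 m
3: |15.02| + |-14.43| = 15.02 + 14.43 = 29.45 m
4: |26.73| + |-7.56| = 26.73 + 7.56 = 34.29 m
5: |-4.90| + |2.49| = 4.90 + 2.49 = 7.39 m
6: |25.45| + |-3.34| = 25.45 + 3.34 = 28.79 m
7: |-9.23| + |5.70| = 9.23 + 5.70 = 14.93 m
8: |20.74| + |3.13| = 20.74 + 3.13 = 23.87 m
9: |3.76| + |-1.06| = 3.76 + 1.06 = 4.82 m
10: |18.91| + |-6.68| = 18.91 + 6.68 = 25.59 m
11: |19.48| + |8.94| = 19.48 + 8.94 = 28.42 m
12: |16.74| + |1.70| = 16.74 + 1.70 = 18.44 m
13: |-8.60| + |8.75| = 8.60 + 8.75 = 17.35 m
14: |19.42| + |14.97| = 19.42 + 14.97 = 34.39 m
15: |26.25| + |-8.76| = 26.25 + 8.76 = 35.01 m
Minimum: 9 at 4.82 m.

9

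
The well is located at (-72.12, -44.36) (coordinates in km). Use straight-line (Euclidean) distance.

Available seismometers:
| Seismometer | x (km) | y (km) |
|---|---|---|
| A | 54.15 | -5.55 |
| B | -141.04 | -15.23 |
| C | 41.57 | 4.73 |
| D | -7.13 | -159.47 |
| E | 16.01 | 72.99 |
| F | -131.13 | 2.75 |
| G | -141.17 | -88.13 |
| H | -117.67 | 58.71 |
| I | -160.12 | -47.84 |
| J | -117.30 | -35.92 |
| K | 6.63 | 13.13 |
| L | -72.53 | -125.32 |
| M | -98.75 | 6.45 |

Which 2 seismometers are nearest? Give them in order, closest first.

Distances from (-72.12, -44.36):
A: √((126.27)² + (38.81)²) = √(15944.1129 + 1506.2161) = 132.10 km
B: √((-68.92)² + (29.13)²) = √(4749.9664 + 848.5569) = 74.82 km
C: √((113.69)² + (49.09)²) = √(12925.4161 + 2409.8281) = 123.84 km
D: √((64.99)² + (-115.11)²) = √(4223.7001 + 13250.3121) = 132.19 km
E: √((88.13)² + (117.35)²) = √(7766.8969 + 13771.0225) = 146.76 km
F: √((-59.01)² + (47.11)²) = √(3482.1801 + 2219.3521) = 75.51 km
G: √((-69.05)² + (-43.77)²) = √(4767.9025 + 1915.8129) = 81.75 km
H: √((-45.55)² + (103.07)²) = √(2074.8025 + 10623.4249) = 112.69 km
I: √((-88.00)² + (-3.48)²) = √(7744.0000 + 12.1104) = 88.07 km
J: √((-45.18)² + (8.44)²) = √(2041.2324 + 71.2336) = 45.96 km
K: √((78.75)² + (57.49)²) = √(6201.5625 + 3305.1001) = 97.50 km
L: √((-0.41)² + (-80.96)²) = √(0.1681 + 6554.5216) = 80.96 km
M: √((-26.63)² + (50.81)²) = √(709.1569 + 2581.6561) = 57.37 km
Sorted: J (45.96 km) < M (57.37 km) < B (74.82 km) < F (75.51 km) < …

J, M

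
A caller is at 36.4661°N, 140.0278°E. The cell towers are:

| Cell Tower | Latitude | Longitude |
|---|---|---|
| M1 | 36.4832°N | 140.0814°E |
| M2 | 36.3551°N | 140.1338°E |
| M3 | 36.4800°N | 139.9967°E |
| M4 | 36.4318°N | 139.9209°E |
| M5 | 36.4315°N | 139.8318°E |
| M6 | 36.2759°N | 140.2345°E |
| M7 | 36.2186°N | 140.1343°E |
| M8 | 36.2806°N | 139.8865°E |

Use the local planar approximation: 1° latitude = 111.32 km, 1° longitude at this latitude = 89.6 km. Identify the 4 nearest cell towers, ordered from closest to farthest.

M3, M1, M4, M2

Distances from 36.4661°N, 140.0278°E:
M1: 5.1661 km
M2: 15.5849 km
M3: 3.1874 km
M4: 10.3113 km
M5: 17.9790 km
M6: 28.1301 km
M7: 29.1574 km
M8: 24.2220 km
Sorted: M3 (3.1874 km) < M1 (5.1661 km) < M4 (10.3113 km) < M2 (15.5849 km) < M5 (17.9790 km) < M8 (24.2220 km) < …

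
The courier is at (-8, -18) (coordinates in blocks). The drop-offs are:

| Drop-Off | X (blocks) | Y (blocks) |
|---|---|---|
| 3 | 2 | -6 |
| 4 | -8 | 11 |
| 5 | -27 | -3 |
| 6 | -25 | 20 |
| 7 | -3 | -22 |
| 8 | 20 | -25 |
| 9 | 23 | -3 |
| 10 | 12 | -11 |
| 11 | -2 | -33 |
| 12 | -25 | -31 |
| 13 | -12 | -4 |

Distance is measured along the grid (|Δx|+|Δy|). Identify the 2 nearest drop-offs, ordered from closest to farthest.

7, 13

Distances from (-8, -18):
3: |10| + |12| = 10 + 12 = 22 blocks
4: |0| + |29| = 0 + 29 = 29 blocks
5: |-19| + |15| = 19 + 15 = 34 blocks
6: |-17| + |38| = 17 + 38 = 55 blocks
7: |5| + |-4| = 5 + 4 = 9 blocks
8: |28| + |-7| = 28 + 7 = 35 blocks
9: |31| + |15| = 31 + 15 = 46 blocks
10: |20| + |7| = 20 + 7 = 27 blocks
11: |6| + |-15| = 6 + 15 = 21 blocks
12: |-17| + |-13| = 17 + 13 = 30 blocks
13: |-4| + |14| = 4 + 14 = 18 blocks
Sorted: 7 (9 blocks) < 13 (18 blocks) < 11 (21 blocks) < 3 (22 blocks) < …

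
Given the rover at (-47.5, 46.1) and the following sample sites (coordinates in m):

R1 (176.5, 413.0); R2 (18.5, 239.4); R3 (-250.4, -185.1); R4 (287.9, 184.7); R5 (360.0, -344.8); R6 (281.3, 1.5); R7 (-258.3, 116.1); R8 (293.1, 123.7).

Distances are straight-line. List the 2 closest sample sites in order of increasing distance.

R2, R7

Distances from (-47.5, 46.1):
R1: √((224.0)² + (366.9)²) = √(50176.000 + 134615.610) = 429.9 m
R2: √((66.0)² + (193.3)²) = √(4356.000 + 37364.890) = 204.3 m
R3: √((-202.9)² + (-231.2)²) = √(41168.410 + 53453.440) = 307.6 m
R4: √((335.4)² + (138.6)²) = √(112493.160 + 19209.960) = 362.9 m
R5: √((407.5)² + (-390.9)²) = √(166056.250 + 152802.810) = 564.7 m
R6: √((328.8)² + (-44.6)²) = √(108109.440 + 1989.160) = 331.8 m
R7: √((-210.8)² + (70.0)²) = √(44436.640 + 4900.000) = 222.1 m
R8: √((340.6)² + (77.6)²) = √(116008.360 + 6021.760) = 349.3 m
Sorted: R2 (204.3 m) < R7 (222.1 m) < R3 (307.6 m) < R6 (331.8 m) < …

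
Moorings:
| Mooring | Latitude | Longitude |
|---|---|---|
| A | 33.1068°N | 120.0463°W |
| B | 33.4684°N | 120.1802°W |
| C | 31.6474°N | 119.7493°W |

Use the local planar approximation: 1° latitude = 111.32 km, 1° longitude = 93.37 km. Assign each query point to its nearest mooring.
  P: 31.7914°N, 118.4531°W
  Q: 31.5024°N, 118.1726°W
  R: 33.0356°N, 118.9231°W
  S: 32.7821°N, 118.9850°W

P at 31.7914°N, 118.4531°W:
  A: √((1.3154·111.32)² + (-1.5932·93.37)²) = √(21441.840958 + 22128.670040) = 208.7355 km
  B: √((1.6770·111.32)² + (-1.7271·93.37)²) = √(34850.781444 + 26004.570544) = 246.6888 km
  C: √((-0.1440·111.32)² + (-1.2962·93.37)²) = √(256.963465 + 14647.339634) = 122.0832 km
  → nearest: C (122.0832 km)
Q at 31.5024°N, 118.1726°W:
  A: √((1.6044·111.32)² + (-1.8737·93.37)²) = √(31898.605821 + 30606.581920) = 250.0104 km
  B: √((1.9660·111.32)² + (-2.0076·93.37)²) = √(47897.563550 + 35137.357039) = 288.1578 km
  C: √((0.1450·111.32)² + (-1.5767·93.37)²) = √(260.544794 + 21672.691689) = 148.0987 km
  → nearest: C (148.0987 km)
R at 33.0356°N, 118.9231°W:
  A: √((0.0712·111.32)² + (-1.1232·93.37)²) = √(62.821222 + 10998.384722) = 105.1723 km
  B: √((0.4328·111.32)² + (-1.2571·93.37)²) = √(2321.244563 + 13776.990863) = 126.8788 km
  C: √((-1.3882·111.32)² + (-0.8262·93.37)²) = √(23880.888201 + 5950.933524) = 172.7189 km
  → nearest: A (105.1723 km)
S at 32.7821°N, 118.9850°W:
  A: √((0.3247·111.32)² + (-1.0613·93.37)²) = √(1306.504689 + 9819.537795) = 105.4801 km
  B: √((0.6863·111.32)² + (-1.1952·93.37)²) = √(5836.794366 + 12453.627934) = 135.2421 km
  C: √((-1.1347·111.32)² + (-0.7643·93.37)²) = √(15955.429710 + 5092.633667) = 145.0795 km
  → nearest: A (105.4801 km)

P→C; Q→C; R→A; S→A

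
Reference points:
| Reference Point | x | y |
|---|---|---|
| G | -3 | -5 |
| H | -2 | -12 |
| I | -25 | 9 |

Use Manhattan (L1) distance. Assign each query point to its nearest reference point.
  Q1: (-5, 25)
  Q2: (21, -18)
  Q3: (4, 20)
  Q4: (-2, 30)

Q1 at (-5, 25):
  G: |2| + |-30| = 2 + 30 = 32
  H: |3| + |-37| = 3 + 37 = 40
  I: |-20| + |-16| = 20 + 16 = 36
  → nearest: G (32)
Q2 at (21, -18):
  G: |-24| + |13| = 24 + 13 = 37
  H: |-23| + |6| = 23 + 6 = 29
  I: |-46| + |27| = 46 + 27 = 73
  → nearest: H (29)
Q3 at (4, 20):
  G: |-7| + |-25| = 7 + 25 = 32
  H: |-6| + |-32| = 6 + 32 = 38
  I: |-29| + |-11| = 29 + 11 = 40
  → nearest: G (32)
Q4 at (-2, 30):
  G: |-1| + |-35| = 1 + 35 = 36
  H: |0| + |-42| = 0 + 42 = 42
  I: |-23| + |-21| = 23 + 21 = 44
  → nearest: G (36)

Q1→G; Q2→H; Q3→G; Q4→G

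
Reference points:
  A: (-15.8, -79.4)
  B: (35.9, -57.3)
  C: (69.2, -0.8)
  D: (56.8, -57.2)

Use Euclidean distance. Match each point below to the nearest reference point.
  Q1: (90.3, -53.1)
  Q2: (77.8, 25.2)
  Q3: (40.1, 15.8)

Q1→D; Q2→C; Q3→C

Q1 at (90.3, -53.1):
  A: √((-106.1)² + (-26.3)²) = √(11257.210 + 691.690) = 109.3
  B: √((-54.4)² + (-4.2)²) = √(2959.360 + 17.640) = 54.6
  C: √((-21.1)² + (52.3)²) = √(445.210 + 2735.290) = 56.4
  D: √((-33.5)² + (-4.1)²) = √(1122.250 + 16.810) = 33.7
  → nearest: D (33.7)
Q2 at (77.8, 25.2):
  A: √((-93.6)² + (-104.6)²) = √(8760.960 + 10941.160) = 140.4
  B: √((-41.9)² + (-82.5)²) = √(1755.610 + 6806.250) = 92.5
  C: √((-8.6)² + (-26.0)²) = √(73.960 + 676.000) = 27.4
  D: √((-21.0)² + (-82.4)²) = √(441.000 + 6789.760) = 85.0
  → nearest: C (27.4)
Q3 at (40.1, 15.8):
  A: √((-55.9)² + (-95.2)²) = √(3124.810 + 9063.040) = 110.4
  B: √((-4.2)² + (-73.1)²) = √(17.640 + 5343.610) = 73.2
  C: √((29.1)² + (-16.6)²) = √(846.810 + 275.560) = 33.5
  D: √((16.7)² + (-73.0)²) = √(278.890 + 5329.000) = 74.9
  → nearest: C (33.5)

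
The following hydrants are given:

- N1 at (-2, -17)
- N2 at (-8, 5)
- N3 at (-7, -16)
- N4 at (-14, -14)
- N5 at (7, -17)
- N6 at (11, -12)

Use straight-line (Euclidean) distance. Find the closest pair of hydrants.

Pairwise distances:
N1–N2: 22.8
N1–N3: 5.1
N1–N4: 12.4
N1–N5: 9.0
N1–N6: 13.9
N2–N3: 21.0
N2–N4: 19.9
N2–N5: 26.6
N2–N6: 25.5
N3–N4: 7.3
N3–N5: 14.0
N3–N6: 18.4
N4–N5: 21.2
N4–N6: 25.1
N5–N6: 6.4
Closest pair: N1–N3 at 5.1.

N1 and N3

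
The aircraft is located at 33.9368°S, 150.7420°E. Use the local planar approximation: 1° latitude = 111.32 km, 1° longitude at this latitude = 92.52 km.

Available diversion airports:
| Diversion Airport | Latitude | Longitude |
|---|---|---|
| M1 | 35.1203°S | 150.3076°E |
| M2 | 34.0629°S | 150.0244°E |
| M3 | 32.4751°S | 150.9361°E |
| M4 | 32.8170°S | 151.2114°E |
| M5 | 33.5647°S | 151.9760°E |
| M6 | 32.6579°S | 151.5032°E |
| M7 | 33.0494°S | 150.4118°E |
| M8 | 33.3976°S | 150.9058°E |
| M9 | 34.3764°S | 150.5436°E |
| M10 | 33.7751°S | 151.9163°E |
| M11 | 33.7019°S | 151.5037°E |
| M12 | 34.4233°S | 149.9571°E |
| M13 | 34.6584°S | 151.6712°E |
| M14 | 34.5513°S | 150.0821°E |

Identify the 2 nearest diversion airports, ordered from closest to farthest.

Distances from 33.9368°S, 150.7420°E:
M1: √((-1.1835·111.32)² + (-0.4344·92.52)²) = √(17357.329978 + 1615.291402) = 137.7411 km
M2: √((-0.1261·111.32)² + (-0.7176·92.52)²) = √(197.050059 + 4407.944404) = 67.8601 km
M3: √((1.4617·111.32)² + (0.1941·92.52)²) = √(26476.641148 + 322.494505) = 163.7044 km
M4: √((1.1198·111.32)² + (0.4694·92.52)²) = √(15539.152242 + 1886.068313) = 132.0046 km
M5: √((0.3721·111.32)² + (1.2340·92.52)²) = √(1715.796333 + 13034.715831) = 121.4517 km
M6: √((1.2789·111.32)² + (0.7612·92.52)²) = √(20268.404830 + 4959.853027) = 158.8341 km
M7: √((0.8874·111.32)² + (-0.3302·92.52)²) = √(9758.548931 + 933.308854) = 103.4014 km
M8: √((0.5392·111.32)² + (0.1638·92.52)²) = √(3602.849844 + 229.667236) = 61.9073 km
M9: √((-0.4396·111.32)² + (-0.1984·92.52)²) = √(2394.758717 + 336.941561) = 52.2657 km
M10: √((0.1617·111.32)² + (1.1743·92.52)²) = √(324.015984 + 11804.004597) = 110.1273 km
M11: √((0.2349·111.32)² + (0.7617·92.52)²) = √(683.773757 + 4966.371001) = 75.1674 km
M12: √((-0.4865·111.32)² + (-0.7849·92.52)²) = √(2933.000146 + 5273.511609) = 90.5898 km
M13: √((-0.7216·111.32)² + (0.9292·92.52)²) = √(6452.669840 + 7390.769373) = 117.6581 km
M14: √((-0.6145·111.32)² + (-0.6599·92.52)²) = √(4679.399990 + 3727.584566) = 91.6896 km
Sorted: M9 (52.2657 km) < M8 (61.9073 km) < M2 (67.8601 km) < M11 (75.1674 km) < …

M9, M8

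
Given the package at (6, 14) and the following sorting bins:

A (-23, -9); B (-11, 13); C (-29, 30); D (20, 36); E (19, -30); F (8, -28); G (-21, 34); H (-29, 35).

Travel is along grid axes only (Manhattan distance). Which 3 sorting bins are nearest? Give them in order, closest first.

B, D, F

Distances from (6, 14):
A: |-29| + |-23| = 29 + 23 = 52
B: |-17| + |-1| = 17 + 1 = 18
C: |-35| + |16| = 35 + 16 = 51
D: |14| + |22| = 14 + 22 = 36
E: |13| + |-44| = 13 + 44 = 57
F: |2| + |-42| = 2 + 42 = 44
G: |-27| + |20| = 27 + 20 = 47
H: |-35| + |21| = 35 + 21 = 56
Sorted: B (18) < D (36) < F (44) < G (47) < C (51) < …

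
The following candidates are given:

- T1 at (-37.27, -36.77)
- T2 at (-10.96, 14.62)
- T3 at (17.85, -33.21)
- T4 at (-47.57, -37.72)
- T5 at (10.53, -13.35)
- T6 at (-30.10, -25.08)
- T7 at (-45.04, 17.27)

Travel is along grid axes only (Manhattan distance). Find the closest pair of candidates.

Pairwise distances:
T1–T2: |26.31| + |51.39| = 26.31 + 51.39 = 77.70
T1–T3: |55.12| + |3.56| = 55.12 + 3.56 = 58.68
T1–T4: |-10.30| + |-0.95| = 10.30 + 0.95 = 11.25
T1–T5: |47.80| + |23.42| = 47.80 + 23.42 = 71.22
T1–T6: |7.17| + |11.69| = 7.17 + 11.69 = 18.86
T1–T7: |-7.77| + |54.04| = 7.77 + 54.04 = 61.81
T2–T3: |28.81| + |-47.83| = 28.81 + 47.83 = 76.64
T2–T4: |-36.61| + |-52.34| = 36.61 + 52.34 = 88.95
T2–T5: |21.49| + |-27.97| = 21.49 + 27.97 = 49.46
T2–T6: |-19.14| + |-39.70| = 19.14 + 39.70 = 58.84
T2–T7: |-34.08| + |2.65| = 34.08 + 2.65 = 36.73
T3–T4: |-65.42| + |-4.51| = 65.42 + 4.51 = 69.93
T3–T5: |-7.32| + |19.86| = 7.32 + 19.86 = 27.18
T3–T6: |-47.95| + |8.13| = 47.95 + 8.13 = 56.08
T3–T7: |-62.89| + |50.48| = 62.89 + 50.48 = 113.37
T4–T5: |58.10| + |24.37| = 58.10 + 24.37 = 82.47
T4–T6: |17.47| + |12.64| = 17.47 + 12.64 = 30.11
T4–T7: |2.53| + |54.99| = 2.53 + 54.99 = 57.52
T5–T6: |-40.63| + |-11.73| = 40.63 + 11.73 = 52.36
T5–T7: |-55.57| + |30.62| = 55.57 + 30.62 = 86.19
T6–T7: |-14.94| + |42.35| = 14.94 + 42.35 = 57.29
Closest pair: T1–T4 at 11.25.

T1 and T4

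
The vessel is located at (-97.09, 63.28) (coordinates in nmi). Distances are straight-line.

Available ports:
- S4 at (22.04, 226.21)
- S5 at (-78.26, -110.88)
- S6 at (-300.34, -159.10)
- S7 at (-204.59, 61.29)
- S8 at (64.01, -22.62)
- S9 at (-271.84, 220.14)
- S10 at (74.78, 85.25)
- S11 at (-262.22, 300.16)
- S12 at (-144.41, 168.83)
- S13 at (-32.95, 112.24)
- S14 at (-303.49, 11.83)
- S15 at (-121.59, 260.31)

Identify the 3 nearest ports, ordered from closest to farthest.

S13, S7, S12

Distances from (-97.09, 63.28):
S4: √((119.13)² + (162.93)²) = √(14191.9569 + 26546.1849) = 201.84 nmi
S5: √((18.83)² + (-174.16)²) = √(354.5689 + 30331.7056) = 175.17 nmi
S6: √((-203.25)² + (-222.38)²) = √(41310.5625 + 49452.8644) = 301.27 nmi
S7: √((-107.50)² + (-1.99)²) = √(11556.2500 + 3.9601) = 107.52 nmi
S8: √((161.10)² + (-85.90)²) = √(25953.2100 + 7378.8100) = 182.57 nmi
S9: √((-174.75)² + (156.86)²) = √(30537.5625 + 24605.0596) = 234.82 nmi
S10: √((171.87)² + (21.97)²) = √(29539.2969 + 482.6809) = 173.27 nmi
S11: √((-165.13)² + (236.88)²) = √(27267.9169 + 56112.1344) = 288.76 nmi
S12: √((-47.32)² + (105.55)²) = √(2239.1824 + 11140.8025) = 115.67 nmi
S13: √((64.14)² + (48.96)²) = √(4113.9396 + 2397.0816) = 80.69 nmi
S14: √((-206.40)² + (-51.45)²) = √(42600.9600 + 2647.1025) = 212.72 nmi
S15: √((-24.50)² + (197.03)²) = √(600.2500 + 38820.8209) = 198.55 nmi
Sorted: S13 (80.69 nmi) < S7 (107.52 nmi) < S12 (115.67 nmi) < S10 (173.27 nmi) < S5 (175.17 nmi) < …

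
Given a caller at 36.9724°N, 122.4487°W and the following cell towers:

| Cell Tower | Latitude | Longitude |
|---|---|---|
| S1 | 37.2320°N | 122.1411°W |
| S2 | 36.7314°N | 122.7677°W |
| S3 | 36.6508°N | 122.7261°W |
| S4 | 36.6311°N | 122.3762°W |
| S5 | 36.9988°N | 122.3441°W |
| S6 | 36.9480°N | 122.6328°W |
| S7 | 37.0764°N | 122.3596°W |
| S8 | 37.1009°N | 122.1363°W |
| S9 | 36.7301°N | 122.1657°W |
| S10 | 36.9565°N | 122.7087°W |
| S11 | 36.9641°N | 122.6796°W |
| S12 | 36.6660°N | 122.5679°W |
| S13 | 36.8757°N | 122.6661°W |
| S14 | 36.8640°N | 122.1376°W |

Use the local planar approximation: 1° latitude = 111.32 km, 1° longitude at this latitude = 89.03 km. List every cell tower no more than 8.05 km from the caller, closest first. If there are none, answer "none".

Distances from 36.9724°N, 122.4487°W:
S1: √((0.2596·111.32)² + (0.3076·89.03)²) = √(835.133243 + 749.972621) = 39.8134 km
S2: √((-0.2410·111.32)² + (-0.3190·89.03)²) = √(719.748023 + 806.592376) = 39.0684 km
S3: √((-0.3216·111.32)² + (-0.2774·89.03)²) = √(1281.676659 + 609.937956) = 43.4927 km
S4: √((-0.3413·111.32)² + (0.0725·89.03)²) = √(1443.507258 + 41.662829) = 38.5379 km
S5: √((0.0264·111.32)² + (0.1046·89.03)²) = √(8.636828 + 86.723364) = 9.7653 km
S6: √((-0.0244·111.32)² + (-0.1841·89.03)²) = √(7.377786 + 268.645966) = 16.6140 km
S7: √((0.1040·111.32)² + (0.0891·89.03)²) = √(134.033412 + 62.925714) = 14.0342 km
S8: √((0.1285·111.32)² + (0.3124·89.03)²) = √(204.622153 + 773.561411) = 31.2759 km
S9: √((-0.2423·111.32)² + (0.2830·89.03)²) = √(727.533882 + 634.812716) = 36.9100 km
S10: √((-0.0159·111.32)² + (-0.2600·89.03)²) = √(3.132858 + 535.820645) = 23.2154 km
S11: √((-0.0083·111.32)² + (-0.2309·89.03)²) = √(0.853695 + 422.591359) = 20.5778 km
S12: √((-0.3064·111.32)² + (-0.1192·89.03)²) = √(1163.386225 + 112.622524) = 35.7213 km
S13: √((-0.0967·111.32)² + (-0.2174·89.03)²) = √(115.877560 + 374.620748) = 22.1472 km
S14: √((-0.1084·111.32)² + (0.3111·89.03)²) = √(145.614613 + 767.136716) = 30.2118 km
Threshold 8.05 km: none within range.

none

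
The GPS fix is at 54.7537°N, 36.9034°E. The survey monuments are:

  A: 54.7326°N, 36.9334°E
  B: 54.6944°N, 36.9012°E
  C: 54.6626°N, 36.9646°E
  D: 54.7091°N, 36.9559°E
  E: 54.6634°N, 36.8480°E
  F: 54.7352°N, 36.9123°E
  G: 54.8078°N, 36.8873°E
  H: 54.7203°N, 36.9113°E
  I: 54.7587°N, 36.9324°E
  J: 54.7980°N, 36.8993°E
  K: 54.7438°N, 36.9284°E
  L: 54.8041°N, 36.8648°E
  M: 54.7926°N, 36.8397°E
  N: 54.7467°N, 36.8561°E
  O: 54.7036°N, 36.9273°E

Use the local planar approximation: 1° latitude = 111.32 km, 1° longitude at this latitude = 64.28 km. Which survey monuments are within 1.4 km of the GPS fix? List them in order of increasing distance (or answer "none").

Distances from 54.7537°N, 36.9034°E:
A: √((-0.0211·111.32)² + (0.0300·64.28)²) = √(5.517106 + 3.718727) = 3.0391 km
B: √((-0.0593·111.32)² + (-0.0022·64.28)²) = √(43.576845 + 0.019998) = 6.6028 km
C: √((-0.0911·111.32)² + (0.0612·64.28)²) = √(102.844992 + 15.475852) = 10.8775 km
D: √((-0.0446·111.32)² + (0.0525·64.28)²) = √(24.649954 + 11.388600) = 6.0032 km
E: √((-0.0903·111.32)² + (-0.0554·64.28)²) = √(101.046644 + 12.681519) = 10.6643 km
F: √((-0.0185·111.32)² + (0.0089·64.28)²) = √(4.241211 + 0.327289) = 2.1374 km
G: √((0.0541·111.32)² + (-0.0161·64.28)²) = √(36.269446 + 1.071035) = 6.1107 km
H: √((-0.0334·111.32)² + (0.0079·64.28)²) = √(13.824178 + 0.257873) = 3.7526 km
I: √((0.0050·111.32)² + (0.0290·64.28)²) = √(0.309804 + 3.474943) = 1.9454 km
J: √((0.0443·111.32)² + (-0.0041·64.28)²) = √(24.319456 + 0.069458) = 4.9385 km
K: √((-0.0099·111.32)² + (0.0250·64.28)²) = √(1.214554 + 2.582449) = 1.9486 km
L: √((0.0504·111.32)² + (-0.0386·64.28)²) = √(31.478024 + 6.156393) = 6.1347 km
M: √((0.0389·111.32)² + (-0.0637·64.28)²) = √(18.751914 + 16.766044) = 5.9597 km
N: √((-0.0070·111.32)² + (-0.0473·64.28)²) = √(0.607215 + 9.244300) = 3.1387 km
O: √((-0.0501·111.32)² + (0.0239·64.28)²) = √(31.104401 + 2.360193) = 5.7849 km
Threshold 1.4 km: none within range.

none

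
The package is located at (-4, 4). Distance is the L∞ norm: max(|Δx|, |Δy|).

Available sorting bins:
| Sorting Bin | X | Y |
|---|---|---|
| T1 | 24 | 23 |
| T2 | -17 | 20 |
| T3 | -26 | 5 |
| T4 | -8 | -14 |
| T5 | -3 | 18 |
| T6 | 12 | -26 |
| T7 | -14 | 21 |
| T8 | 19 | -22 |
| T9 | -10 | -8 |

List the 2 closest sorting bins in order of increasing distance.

T9, T5

Distances from (-4, 4):
T1: max(|28|, |19|) = 28
T2: max(|-13|, |16|) = 16
T3: max(|-22|, |1|) = 22
T4: max(|-4|, |-18|) = 18
T5: max(|1|, |14|) = 14
T6: max(|16|, |-30|) = 30
T7: max(|-10|, |17|) = 17
T8: max(|23|, |-26|) = 26
T9: max(|-6|, |-12|) = 12
Sorted: T9 (12) < T5 (14) < T2 (16) < T7 (17) < …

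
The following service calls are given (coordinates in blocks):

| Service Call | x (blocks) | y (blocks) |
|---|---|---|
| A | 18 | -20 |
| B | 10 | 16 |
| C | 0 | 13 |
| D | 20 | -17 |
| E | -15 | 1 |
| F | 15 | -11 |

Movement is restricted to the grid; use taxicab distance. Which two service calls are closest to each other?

A and D

Pairwise distances:
A–B: 44 blocks
A–C: 51 blocks
A–D: 5 blocks
A–E: 54 blocks
A–F: 12 blocks
B–C: 13 blocks
B–D: 43 blocks
B–E: 40 blocks
B–F: 32 blocks
C–D: 50 blocks
C–E: 27 blocks
C–F: 39 blocks
D–E: 53 blocks
D–F: 11 blocks
E–F: 42 blocks
Closest pair: A–D at 5 blocks.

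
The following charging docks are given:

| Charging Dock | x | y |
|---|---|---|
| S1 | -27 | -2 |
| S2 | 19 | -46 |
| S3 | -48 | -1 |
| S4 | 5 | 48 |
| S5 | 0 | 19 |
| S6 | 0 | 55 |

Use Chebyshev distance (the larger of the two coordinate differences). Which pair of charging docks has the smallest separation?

Pairwise distances:
S1–S2: max(|46|, |-44|) = 46
S1–S3: max(|-21|, |1|) = 21
S1–S4: max(|32|, |50|) = 50
S1–S5: max(|27|, |21|) = 27
S1–S6: max(|27|, |57|) = 57
S2–S3: max(|-67|, |45|) = 67
S2–S4: max(|-14|, |94|) = 94
S2–S5: max(|-19|, |65|) = 65
S2–S6: max(|-19|, |101|) = 101
S3–S4: max(|53|, |49|) = 53
S3–S5: max(|48|, |20|) = 48
S3–S6: max(|48|, |56|) = 56
S4–S5: max(|-5|, |-29|) = 29
S4–S6: max(|-5|, |7|) = 7
S5–S6: max(|0|, |36|) = 36
Closest pair: S4–S6 at 7.

S4 and S6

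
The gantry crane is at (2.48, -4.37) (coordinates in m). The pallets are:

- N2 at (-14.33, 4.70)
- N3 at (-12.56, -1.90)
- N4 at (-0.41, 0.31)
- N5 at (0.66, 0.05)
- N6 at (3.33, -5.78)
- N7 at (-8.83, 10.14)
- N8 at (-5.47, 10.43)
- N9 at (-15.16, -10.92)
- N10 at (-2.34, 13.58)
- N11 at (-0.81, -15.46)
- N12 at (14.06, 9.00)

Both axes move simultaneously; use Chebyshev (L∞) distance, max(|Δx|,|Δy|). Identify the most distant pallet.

N10

Distances from (2.48, -4.37):
N2: max(|-16.81|, |9.07|) = 16.81 m
N3: max(|-15.04|, |2.47|) = 15.04 m
N4: max(|-2.89|, |4.68|) = 4.68 m
N5: max(|-1.82|, |4.42|) = 4.42 m
N6: max(|0.85|, |-1.41|) = 1.41 m
N7: max(|-11.31|, |14.51|) = 14.51 m
N8: max(|-7.95|, |14.80|) = 14.80 m
N9: max(|-17.64|, |-6.55|) = 17.64 m
N10: max(|-4.82|, |17.95|) = 17.95 m
N11: max(|-3.29|, |-11.09|) = 11.09 m
N12: max(|11.58|, |13.37|) = 13.37 m
Maximum: N10 at 17.95 m.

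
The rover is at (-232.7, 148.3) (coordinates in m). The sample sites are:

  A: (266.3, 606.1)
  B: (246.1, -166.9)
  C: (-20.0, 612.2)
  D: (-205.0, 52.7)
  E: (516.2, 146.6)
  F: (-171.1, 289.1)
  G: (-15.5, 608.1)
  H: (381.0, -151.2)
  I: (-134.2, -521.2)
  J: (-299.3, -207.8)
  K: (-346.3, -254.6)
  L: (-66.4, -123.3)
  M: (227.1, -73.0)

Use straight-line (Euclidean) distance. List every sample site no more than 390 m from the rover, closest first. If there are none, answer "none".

D, F, L, J

Distances from (-232.7, 148.3):
A: √((499.0)² + (457.8)²) = √(249001.0000 + 209580.8400) = 677.19 m
B: √((478.8)² + (-315.2)²) = √(229249.4400 + 99351.0400) = 573.24 m
C: √((212.7)² + (463.9)²) = √(45241.2900 + 215203.2100) = 510.34 m
D: √((27.7)² + (-95.6)²) = √(767.2900 + 9139.3600) = 99.53 m
E: √((748.9)² + (-1.7)²) = √(560851.2100 + 2.8900) = 748.90 m
F: √((61.6)² + (140.8)²) = √(3794.5600 + 19824.6400) = 153.69 m
G: √((217.2)² + (459.8)²) = √(47175.8400 + 211416.0400) = 508.52 m
H: √((613.7)² + (-299.5)²) = √(376627.6900 + 89700.2500) = 682.88 m
I: √((98.5)² + (-669.5)²) = √(9702.2500 + 448230.2500) = 676.71 m
J: √((-66.6)² + (-356.1)²) = √(4435.5600 + 126807.2100) = 362.27 m
K: √((-113.6)² + (-402.9)²) = √(12904.9600 + 162328.4100) = 418.61 m
L: √((166.3)² + (-271.6)²) = √(27655.6900 + 73766.5600) = 318.47 m
M: √((459.8)² + (-221.3)²) = √(211416.0400 + 48973.6900) = 510.28 m
Threshold 390 m: D (99.53 m), F (153.69 m), L (318.47 m), J (362.27 m) are within range.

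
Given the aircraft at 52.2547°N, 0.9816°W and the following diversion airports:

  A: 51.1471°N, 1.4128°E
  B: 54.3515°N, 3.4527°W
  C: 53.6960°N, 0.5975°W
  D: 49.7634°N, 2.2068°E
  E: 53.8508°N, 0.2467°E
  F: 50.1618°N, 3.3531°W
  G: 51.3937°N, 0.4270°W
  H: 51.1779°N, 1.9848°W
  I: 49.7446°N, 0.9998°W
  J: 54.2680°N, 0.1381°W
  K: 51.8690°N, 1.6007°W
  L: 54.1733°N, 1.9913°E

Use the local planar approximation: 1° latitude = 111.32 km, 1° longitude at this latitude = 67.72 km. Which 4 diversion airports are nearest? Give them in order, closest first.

K, G, H, C

Distances from 52.2547°N, 0.9816°W:
A: 203.7023 km
B: 287.2047 km
C: 162.5403 km
D: 351.4734 km
E: 196.1846 km
F: 282.9702 km
G: 102.9423 km
H: 137.7827 km
I: 279.4271 km
J: 231.2854 km
K: 60.0105 km
L: 293.5089 km
Sorted: K (60.0105 km) < G (102.9423 km) < H (137.7827 km) < C (162.5403 km) < E (196.1846 km) < A (203.7023 km) < …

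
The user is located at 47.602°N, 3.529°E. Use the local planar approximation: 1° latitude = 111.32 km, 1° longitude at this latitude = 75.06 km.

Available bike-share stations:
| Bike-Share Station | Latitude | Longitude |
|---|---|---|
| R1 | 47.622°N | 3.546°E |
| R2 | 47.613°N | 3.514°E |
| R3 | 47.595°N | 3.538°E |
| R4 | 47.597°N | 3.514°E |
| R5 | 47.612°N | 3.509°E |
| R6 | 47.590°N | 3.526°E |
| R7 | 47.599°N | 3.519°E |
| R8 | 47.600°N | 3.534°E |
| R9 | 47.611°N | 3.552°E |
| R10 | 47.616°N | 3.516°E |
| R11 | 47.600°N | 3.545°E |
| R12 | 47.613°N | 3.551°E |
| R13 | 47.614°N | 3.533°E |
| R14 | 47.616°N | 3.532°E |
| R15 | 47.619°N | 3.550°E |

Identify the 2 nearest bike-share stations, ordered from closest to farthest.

Distances from 47.602°N, 3.529°E:
R1: √((0.020·111.32)² + (0.017·75.06)²) = √(4.95686 + 1.62823) = 2.566 km
R2: √((0.011·111.32)² + (-0.015·75.06)²) = √(1.49945 + 1.26765) = 1.663 km
R3: √((-0.007·111.32)² + (0.009·75.06)²) = √(0.60721 + 0.45635) = 1.031 km
R4: √((-0.005·111.32)² + (-0.015·75.06)²) = √(0.30980 + 1.26765) = 1.256 km
R5: √((0.010·111.32)² + (-0.020·75.06)²) = √(1.23921 + 2.25360) = 1.869 km
R6: √((-0.012·111.32)² + (-0.003·75.06)²) = √(1.78447 + 0.05071) = 1.355 km
R7: √((-0.003·111.32)² + (-0.010·75.06)²) = √(0.11153 + 0.56340) = 0.822 km
R8: √((-0.002·111.32)² + (0.005·75.06)²) = √(0.04957 + 0.14085) = 0.436 km
R9: √((0.009·111.32)² + (0.023·75.06)²) = √(1.00376 + 2.98039) = 1.996 km
R10: √((0.014·111.32)² + (-0.013·75.06)²) = √(2.42886 + 0.95215) = 1.839 km
R11: √((-0.002·111.32)² + (0.016·75.06)²) = √(0.04957 + 1.44230) = 1.221 km
R12: √((0.011·111.32)² + (0.022·75.06)²) = √(1.49945 + 2.72686) = 2.056 km
R13: √((0.012·111.32)² + (0.004·75.06)²) = √(1.78447 + 0.09014) = 1.369 km
R14: √((0.014·111.32)² + (0.003·75.06)²) = √(2.42886 + 0.05071) = 1.575 km
R15: √((0.017·111.32)² + (0.021·75.06)²) = √(3.58133 + 2.48460) = 2.463 km
Sorted: R8 (0.436 km) < R7 (0.822 km) < R3 (1.031 km) < R11 (1.221 km) < …

R8, R7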